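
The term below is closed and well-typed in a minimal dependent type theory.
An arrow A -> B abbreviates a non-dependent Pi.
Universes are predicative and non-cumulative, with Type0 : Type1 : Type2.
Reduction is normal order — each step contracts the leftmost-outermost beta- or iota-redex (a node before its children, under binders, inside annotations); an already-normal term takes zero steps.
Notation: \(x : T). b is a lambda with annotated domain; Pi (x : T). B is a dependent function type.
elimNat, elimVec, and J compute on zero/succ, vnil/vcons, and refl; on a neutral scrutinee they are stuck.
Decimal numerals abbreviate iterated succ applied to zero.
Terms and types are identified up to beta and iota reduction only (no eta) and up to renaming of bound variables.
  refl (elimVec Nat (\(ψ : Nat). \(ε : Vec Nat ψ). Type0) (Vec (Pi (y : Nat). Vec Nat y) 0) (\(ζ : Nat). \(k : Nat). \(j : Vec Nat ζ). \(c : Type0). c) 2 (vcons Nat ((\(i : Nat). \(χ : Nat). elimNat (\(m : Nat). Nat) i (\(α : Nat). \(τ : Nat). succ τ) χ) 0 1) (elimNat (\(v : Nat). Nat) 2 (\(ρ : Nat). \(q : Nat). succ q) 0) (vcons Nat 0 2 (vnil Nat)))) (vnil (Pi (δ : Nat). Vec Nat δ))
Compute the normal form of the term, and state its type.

reduced normal form:
  refl (Vec (Pi (ψ : Nat). Vec Nat ψ) 0) (vnil (Pi (ε : Nat). Vec Nat ε))
the term's type:
  Eq (Vec (Pi (ψ : Nat). Vec Nat ψ) 0) (vnil (Pi (ε : Nat). Vec Nat ε)) (vnil (Pi (y : Nat). Vec Nat y))
observation: the first redex contracted is an elimVec iota-redex; the normal form is reached in 11 normal-order steps.


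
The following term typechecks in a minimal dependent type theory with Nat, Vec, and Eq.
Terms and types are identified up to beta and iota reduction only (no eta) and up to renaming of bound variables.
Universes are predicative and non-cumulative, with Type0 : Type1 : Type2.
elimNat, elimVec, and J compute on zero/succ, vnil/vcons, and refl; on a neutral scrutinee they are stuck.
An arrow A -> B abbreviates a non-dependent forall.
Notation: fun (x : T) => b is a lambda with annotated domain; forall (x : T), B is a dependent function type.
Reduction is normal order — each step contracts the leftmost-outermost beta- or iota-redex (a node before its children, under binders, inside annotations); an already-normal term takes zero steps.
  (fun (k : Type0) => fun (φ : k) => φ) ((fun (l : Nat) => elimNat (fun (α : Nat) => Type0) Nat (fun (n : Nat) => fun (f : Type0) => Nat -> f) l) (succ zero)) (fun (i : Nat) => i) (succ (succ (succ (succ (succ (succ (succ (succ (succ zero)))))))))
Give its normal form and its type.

reduced normal form:
  succ (succ (succ (succ (succ (succ (succ (succ (succ zero))))))))
type:
  Nat
observation: normalization takes exactly 3 steps under the normal-order strategy.


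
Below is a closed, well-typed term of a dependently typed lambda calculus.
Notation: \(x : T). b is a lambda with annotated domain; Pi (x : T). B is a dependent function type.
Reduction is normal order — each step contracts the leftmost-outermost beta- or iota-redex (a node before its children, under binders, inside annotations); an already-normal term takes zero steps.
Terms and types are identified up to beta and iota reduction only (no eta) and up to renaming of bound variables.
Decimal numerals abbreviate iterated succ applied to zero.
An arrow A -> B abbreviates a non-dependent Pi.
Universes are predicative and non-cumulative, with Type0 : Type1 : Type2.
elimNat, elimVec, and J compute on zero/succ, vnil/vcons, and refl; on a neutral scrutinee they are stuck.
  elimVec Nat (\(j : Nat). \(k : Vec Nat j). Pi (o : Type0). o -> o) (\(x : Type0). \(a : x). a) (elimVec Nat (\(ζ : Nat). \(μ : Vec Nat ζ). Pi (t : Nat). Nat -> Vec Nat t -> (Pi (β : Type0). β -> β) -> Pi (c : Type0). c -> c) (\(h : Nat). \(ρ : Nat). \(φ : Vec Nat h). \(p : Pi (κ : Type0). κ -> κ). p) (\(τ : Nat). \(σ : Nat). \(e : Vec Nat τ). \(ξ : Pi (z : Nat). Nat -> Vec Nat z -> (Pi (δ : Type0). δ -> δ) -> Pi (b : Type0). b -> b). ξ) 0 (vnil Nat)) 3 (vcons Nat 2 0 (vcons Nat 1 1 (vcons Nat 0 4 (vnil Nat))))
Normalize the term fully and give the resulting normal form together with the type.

reduced normal form:
  \(j : Type0). \(k : j). k
type:
  Pi (j : Type0). j -> j


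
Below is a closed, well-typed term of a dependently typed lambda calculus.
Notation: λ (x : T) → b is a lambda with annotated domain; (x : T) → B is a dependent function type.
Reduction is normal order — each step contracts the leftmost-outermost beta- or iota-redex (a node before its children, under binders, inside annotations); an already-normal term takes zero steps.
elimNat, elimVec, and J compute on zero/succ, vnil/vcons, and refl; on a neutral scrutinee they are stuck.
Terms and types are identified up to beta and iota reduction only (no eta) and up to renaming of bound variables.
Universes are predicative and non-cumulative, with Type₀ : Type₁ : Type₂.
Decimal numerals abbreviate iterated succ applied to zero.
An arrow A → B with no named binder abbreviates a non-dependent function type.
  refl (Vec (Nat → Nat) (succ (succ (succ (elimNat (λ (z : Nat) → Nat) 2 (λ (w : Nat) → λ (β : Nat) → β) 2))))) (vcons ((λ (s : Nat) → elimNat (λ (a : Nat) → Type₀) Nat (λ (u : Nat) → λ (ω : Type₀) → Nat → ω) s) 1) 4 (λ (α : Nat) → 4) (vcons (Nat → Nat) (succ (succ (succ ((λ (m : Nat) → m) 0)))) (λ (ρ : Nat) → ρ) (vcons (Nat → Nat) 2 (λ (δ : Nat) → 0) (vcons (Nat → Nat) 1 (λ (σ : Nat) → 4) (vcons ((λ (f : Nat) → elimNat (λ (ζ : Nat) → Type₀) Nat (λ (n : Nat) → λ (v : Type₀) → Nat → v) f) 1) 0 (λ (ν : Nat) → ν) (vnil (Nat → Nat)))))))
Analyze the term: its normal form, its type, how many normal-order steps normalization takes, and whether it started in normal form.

normal form:
  refl (Vec (Nat → Nat) 5) (vcons (Nat → Nat) 4 (λ (z : Nat) → 4) (vcons (Nat → Nat) 3 (λ (w : Nat) → w) (vcons (Nat → Nat) 2 (λ (β : Nat) → 0) (vcons (Nat → Nat) 1 (λ (s : Nat) → 4) (vcons (Nat → Nat) 0 (λ (a : Nat) → a) (vnil (Nat → Nat)))))))
the term's type:
  Eq (Vec (Nat → Nat) 5) (vcons (Nat → Nat) 4 (λ (z : Nat) → 4) (vcons (Nat → Nat) 3 (λ (w : Nat) → w) (vcons (Nat → Nat) 2 (λ (β : Nat) → 0) (vcons (Nat → Nat) 1 (λ (s : Nat) → 4) (vcons (Nat → Nat) 0 (λ (a : Nat) → a) (vnil (Nat → Nat))))))) (vcons (Nat → Nat) 4 (λ (u : Nat) → 4) (vcons (Nat → Nat) 3 (λ (ω : Nat) → ω) (vcons (Nat → Nat) 2 (λ (α : Nat) → 0) (vcons (Nat → Nat) 1 (λ (m : Nat) → 4) (vcons (Nat → Nat) 0 (λ (ρ : Nat) → ρ) (vnil (Nat → Nat)))))))
normal-order step count: 18
term was already normal: no
first redex: an elimNat iota-redex


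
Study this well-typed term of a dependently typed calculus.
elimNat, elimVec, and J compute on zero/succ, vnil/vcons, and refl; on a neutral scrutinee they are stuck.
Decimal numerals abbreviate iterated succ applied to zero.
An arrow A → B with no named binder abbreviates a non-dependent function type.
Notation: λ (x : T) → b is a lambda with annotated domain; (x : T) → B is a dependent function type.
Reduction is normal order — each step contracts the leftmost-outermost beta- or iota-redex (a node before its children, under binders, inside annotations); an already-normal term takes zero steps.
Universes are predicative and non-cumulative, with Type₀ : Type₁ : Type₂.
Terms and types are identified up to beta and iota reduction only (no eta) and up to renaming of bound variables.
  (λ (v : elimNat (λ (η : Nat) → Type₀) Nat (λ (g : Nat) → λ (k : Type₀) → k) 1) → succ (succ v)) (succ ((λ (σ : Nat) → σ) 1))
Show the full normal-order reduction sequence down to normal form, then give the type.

normal-order reduction sequence:
  (λ (v : elimNat (λ (η : Nat) → Type₀) Nat (λ (g : Nat) → λ (k : Type₀) → k) 1) → succ (succ v)) (succ ((λ (σ : Nat) → σ) 1))
  ~> succ (succ (succ ((λ (v : Nat) → v) 1)))
  ~> 4
type:
  Nat


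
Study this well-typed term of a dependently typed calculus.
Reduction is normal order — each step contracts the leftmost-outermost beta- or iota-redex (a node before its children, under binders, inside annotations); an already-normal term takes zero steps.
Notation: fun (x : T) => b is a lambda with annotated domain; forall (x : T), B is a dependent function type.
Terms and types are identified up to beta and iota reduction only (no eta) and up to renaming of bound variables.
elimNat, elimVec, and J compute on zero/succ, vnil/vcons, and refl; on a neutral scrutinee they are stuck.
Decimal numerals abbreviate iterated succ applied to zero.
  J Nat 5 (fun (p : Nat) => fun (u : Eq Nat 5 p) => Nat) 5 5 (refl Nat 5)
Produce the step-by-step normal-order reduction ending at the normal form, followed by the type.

normal-order reduction sequence:
  J Nat 5 (fun (p : Nat) => fun (u : Eq Nat 5 p) => Nat) 5 5 (refl Nat 5)
  ~> 5
type:
  Nat


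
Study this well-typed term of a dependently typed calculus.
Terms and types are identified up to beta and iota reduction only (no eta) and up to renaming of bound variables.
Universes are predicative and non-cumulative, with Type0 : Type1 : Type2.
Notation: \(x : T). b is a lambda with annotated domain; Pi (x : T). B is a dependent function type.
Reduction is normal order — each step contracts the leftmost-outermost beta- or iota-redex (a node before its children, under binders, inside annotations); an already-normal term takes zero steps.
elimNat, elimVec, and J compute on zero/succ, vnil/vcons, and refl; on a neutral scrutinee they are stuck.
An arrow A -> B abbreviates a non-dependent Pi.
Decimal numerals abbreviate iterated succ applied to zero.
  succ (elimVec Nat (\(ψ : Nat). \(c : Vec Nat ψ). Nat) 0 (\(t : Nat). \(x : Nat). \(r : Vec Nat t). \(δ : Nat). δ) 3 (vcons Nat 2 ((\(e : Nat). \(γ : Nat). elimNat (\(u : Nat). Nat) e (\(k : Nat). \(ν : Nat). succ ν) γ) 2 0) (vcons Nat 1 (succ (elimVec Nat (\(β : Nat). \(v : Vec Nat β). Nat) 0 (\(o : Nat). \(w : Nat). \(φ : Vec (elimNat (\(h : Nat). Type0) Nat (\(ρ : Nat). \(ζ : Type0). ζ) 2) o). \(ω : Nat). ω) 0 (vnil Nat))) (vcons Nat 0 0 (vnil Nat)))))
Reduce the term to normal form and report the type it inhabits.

normal form:
  1
the term's type:
  Nat


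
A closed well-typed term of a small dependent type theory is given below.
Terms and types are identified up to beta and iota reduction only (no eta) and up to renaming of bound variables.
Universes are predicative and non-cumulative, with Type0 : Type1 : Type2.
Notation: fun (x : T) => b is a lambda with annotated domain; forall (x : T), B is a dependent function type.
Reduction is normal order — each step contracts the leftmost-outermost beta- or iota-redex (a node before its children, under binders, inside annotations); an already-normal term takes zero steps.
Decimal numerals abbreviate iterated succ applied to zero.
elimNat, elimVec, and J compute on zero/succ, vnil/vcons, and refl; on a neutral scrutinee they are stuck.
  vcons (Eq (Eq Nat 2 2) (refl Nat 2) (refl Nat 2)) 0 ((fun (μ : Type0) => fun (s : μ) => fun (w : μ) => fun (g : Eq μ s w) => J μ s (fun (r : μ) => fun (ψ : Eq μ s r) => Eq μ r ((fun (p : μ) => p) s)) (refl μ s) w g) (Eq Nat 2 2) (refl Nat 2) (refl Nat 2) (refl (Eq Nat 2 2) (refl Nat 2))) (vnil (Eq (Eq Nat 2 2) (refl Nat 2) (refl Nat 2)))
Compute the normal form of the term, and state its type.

resulting normal form:
  vcons (Eq (Eq Nat 2 2) (refl Nat 2) (refl Nat 2)) 0 (refl (Eq Nat 2 2) (refl Nat 2)) (vnil (Eq (Eq Nat 2 2) (refl Nat 2) (refl Nat 2)))
the term's type:
  Vec (Eq (Eq Nat 2 2) (refl Nat 2) (refl Nat 2)) 1
observation: normalization takes exactly 5 steps under the normal-order strategy.


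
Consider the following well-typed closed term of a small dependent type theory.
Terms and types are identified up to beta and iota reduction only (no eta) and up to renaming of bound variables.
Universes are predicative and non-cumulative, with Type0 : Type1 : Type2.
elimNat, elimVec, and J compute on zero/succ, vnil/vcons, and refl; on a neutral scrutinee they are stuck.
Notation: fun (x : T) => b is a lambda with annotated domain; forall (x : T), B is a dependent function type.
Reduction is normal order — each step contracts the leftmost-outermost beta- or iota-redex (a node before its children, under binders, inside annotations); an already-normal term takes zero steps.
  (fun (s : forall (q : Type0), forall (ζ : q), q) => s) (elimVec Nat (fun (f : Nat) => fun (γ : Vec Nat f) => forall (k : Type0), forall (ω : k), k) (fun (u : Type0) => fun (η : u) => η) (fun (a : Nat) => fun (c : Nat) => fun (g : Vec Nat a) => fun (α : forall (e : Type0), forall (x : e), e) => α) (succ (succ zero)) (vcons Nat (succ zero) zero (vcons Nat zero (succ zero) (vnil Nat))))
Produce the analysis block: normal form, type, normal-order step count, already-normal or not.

resulting normal form:
  fun (s : Type0) => fun (q : s) => q
type:
  forall (s : Type0), forall (q : s), s
reduction steps (normal order): 12
term was already normal: no
first redex: a beta-redex


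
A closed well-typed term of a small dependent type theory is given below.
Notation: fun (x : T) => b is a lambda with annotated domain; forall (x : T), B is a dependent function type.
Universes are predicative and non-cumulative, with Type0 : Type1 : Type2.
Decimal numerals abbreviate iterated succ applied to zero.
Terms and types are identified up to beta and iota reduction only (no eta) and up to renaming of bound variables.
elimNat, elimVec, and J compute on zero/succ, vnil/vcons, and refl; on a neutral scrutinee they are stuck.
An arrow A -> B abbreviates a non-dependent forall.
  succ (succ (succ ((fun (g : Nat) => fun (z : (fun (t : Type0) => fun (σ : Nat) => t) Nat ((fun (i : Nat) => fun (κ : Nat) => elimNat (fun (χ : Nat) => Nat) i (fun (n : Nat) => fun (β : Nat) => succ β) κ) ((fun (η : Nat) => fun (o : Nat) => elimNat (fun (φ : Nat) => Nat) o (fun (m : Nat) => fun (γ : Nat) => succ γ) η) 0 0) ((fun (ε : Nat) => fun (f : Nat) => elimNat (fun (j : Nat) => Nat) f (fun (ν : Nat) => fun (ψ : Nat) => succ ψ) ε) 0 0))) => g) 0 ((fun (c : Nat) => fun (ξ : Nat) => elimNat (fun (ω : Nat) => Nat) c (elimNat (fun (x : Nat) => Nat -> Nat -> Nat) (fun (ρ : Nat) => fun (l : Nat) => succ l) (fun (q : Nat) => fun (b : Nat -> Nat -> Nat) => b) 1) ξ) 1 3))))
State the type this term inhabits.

type:
  Nat


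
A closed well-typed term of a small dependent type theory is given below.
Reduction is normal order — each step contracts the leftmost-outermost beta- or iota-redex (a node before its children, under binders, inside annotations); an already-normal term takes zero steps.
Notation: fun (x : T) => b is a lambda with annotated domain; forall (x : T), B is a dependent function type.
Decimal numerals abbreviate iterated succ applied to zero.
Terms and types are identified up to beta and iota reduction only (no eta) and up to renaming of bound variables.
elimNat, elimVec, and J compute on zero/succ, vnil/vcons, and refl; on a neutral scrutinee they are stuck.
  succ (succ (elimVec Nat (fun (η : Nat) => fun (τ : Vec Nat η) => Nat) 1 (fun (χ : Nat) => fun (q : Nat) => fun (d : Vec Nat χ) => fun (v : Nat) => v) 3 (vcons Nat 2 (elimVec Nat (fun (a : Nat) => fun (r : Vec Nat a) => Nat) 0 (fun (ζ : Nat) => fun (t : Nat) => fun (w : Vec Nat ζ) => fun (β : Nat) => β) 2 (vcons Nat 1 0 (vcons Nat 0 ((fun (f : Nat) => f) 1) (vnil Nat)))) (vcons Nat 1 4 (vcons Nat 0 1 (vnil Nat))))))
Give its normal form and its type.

reduced normal form:
  3
the term's type:
  Nat
observation: reduction starts at an elimVec iota-redex, and 16 normal-order steps reach the normal form.


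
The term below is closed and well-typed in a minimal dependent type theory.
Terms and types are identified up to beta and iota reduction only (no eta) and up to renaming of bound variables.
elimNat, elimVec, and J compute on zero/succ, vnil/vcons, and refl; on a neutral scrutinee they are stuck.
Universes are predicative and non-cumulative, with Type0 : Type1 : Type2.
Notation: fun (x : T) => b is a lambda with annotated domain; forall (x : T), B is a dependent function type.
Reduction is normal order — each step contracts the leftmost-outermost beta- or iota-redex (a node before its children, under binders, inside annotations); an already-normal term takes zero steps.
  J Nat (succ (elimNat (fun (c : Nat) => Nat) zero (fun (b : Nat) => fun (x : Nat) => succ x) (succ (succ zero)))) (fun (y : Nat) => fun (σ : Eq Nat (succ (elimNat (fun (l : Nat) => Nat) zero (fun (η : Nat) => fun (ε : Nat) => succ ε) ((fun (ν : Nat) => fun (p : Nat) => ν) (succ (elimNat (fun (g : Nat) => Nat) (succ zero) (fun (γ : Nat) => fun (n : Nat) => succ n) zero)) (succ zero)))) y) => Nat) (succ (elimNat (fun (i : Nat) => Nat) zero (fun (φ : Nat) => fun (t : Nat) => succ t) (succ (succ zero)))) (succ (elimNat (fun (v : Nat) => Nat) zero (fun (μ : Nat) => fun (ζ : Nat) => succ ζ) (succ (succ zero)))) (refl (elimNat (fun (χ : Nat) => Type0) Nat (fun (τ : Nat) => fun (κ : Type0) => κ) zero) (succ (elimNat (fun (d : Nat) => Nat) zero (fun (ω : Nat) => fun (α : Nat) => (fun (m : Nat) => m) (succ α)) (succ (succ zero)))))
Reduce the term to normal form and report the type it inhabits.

normal form:
  succ (succ (succ zero))
type:
  Nat


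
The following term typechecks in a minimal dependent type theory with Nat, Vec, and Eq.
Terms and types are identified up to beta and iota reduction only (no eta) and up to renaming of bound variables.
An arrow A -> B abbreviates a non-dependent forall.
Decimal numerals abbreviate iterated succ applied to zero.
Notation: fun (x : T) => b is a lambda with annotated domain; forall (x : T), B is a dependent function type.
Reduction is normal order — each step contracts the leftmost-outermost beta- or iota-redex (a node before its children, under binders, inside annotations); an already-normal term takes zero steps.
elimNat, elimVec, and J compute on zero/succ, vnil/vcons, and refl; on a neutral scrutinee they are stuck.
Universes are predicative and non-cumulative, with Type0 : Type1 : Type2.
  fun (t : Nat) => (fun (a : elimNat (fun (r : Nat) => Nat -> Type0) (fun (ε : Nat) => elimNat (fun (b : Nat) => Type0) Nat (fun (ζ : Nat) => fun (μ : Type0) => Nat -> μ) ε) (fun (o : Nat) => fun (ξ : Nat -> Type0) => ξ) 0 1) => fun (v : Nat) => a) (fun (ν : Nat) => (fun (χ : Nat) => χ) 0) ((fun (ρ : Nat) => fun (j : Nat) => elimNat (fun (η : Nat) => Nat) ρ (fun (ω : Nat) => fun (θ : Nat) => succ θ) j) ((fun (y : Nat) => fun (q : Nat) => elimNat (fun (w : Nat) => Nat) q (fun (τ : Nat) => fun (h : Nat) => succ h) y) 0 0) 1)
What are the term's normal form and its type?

resulting normal form:
  fun (t : Nat) => fun (a : Nat) => 0
type:
  Nat -> Nat -> Nat
observation: the term reaches its normal form after 3 normal-order steps.


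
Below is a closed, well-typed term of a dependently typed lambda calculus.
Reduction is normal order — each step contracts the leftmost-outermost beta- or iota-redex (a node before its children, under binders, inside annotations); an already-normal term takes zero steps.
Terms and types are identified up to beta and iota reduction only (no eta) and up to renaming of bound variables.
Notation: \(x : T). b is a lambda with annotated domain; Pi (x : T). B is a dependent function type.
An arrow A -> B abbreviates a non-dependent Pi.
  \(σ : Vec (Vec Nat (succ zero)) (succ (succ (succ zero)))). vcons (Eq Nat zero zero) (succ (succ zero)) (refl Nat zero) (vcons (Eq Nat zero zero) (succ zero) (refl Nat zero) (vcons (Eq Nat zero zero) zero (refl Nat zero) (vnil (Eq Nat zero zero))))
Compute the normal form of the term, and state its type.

resulting normal form:
  \(σ : Vec (Vec Nat (succ zero)) (succ (succ (succ zero)))). vcons (Eq Nat zero zero) (succ (succ zero)) (refl Nat zero) (vcons (Eq Nat zero zero) (succ zero) (refl Nat zero) (vcons (Eq Nat zero zero) zero (refl Nat zero) (vnil (Eq Nat zero zero))))
the term's type:
  Vec (Vec Nat (succ zero)) (succ (succ (succ zero))) -> Vec (Eq Nat zero zero) (succ (succ (succ zero)))


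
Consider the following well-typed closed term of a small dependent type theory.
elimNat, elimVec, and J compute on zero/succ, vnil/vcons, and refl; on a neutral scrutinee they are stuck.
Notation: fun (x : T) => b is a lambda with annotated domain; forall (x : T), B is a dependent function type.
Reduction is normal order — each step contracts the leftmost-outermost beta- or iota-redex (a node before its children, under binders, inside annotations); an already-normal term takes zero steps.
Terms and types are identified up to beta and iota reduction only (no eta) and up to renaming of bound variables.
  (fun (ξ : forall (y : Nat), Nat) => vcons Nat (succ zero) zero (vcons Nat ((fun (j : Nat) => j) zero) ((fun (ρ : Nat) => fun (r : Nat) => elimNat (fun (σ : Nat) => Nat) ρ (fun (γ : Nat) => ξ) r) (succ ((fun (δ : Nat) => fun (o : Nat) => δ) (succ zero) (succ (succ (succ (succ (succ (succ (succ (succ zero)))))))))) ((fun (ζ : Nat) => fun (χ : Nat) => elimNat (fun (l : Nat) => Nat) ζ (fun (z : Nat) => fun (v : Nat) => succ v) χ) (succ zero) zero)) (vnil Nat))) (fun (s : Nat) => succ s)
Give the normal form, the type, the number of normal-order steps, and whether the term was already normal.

resulting normal form:
  vcons Nat (succ zero) zero (vcons Nat zero (succ (succ (succ zero))) (vnil Nat))
type:
  Vec Nat (succ (succ zero))
reduction steps (normal order): 13
started in normal form: no
first redex: a beta-redex


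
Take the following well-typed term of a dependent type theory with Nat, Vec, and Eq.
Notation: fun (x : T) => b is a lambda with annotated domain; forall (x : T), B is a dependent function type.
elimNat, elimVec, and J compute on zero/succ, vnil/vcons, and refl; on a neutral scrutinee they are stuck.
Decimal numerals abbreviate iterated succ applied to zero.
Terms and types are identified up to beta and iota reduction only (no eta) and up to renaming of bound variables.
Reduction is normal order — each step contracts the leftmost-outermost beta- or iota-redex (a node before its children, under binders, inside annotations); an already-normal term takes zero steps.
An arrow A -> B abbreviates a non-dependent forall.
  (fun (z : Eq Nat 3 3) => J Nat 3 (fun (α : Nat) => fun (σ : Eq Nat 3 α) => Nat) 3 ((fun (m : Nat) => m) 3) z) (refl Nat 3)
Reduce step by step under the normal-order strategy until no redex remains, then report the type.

normal-order reduction sequence:
  (fun (z : Eq Nat 3 3) => J Nat 3 (fun (α : Nat) => fun (σ : Eq Nat 3 α) => Nat) 3 ((fun (m : Nat) => m) 3) z) (refl Nat 3)
  ~> J Nat 3 (fun (z : Nat) => fun (α : Eq Nat 3 z) => Nat) 3 ((fun (σ : Nat) => σ) 3) (refl Nat 3)
  ~> 3
the term's type:
  Nat


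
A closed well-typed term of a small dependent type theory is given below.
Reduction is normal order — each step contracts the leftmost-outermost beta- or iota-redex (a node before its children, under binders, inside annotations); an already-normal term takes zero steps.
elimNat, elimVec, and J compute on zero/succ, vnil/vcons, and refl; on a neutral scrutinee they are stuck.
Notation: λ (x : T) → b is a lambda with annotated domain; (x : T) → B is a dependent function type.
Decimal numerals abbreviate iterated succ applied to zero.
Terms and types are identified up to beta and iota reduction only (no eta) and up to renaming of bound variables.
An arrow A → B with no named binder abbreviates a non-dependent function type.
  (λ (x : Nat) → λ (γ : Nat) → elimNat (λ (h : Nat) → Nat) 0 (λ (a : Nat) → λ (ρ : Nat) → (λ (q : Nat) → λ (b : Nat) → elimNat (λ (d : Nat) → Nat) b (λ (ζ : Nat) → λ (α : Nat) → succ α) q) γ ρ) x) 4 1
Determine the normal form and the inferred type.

reduced normal form:
  4
type:
  Nat


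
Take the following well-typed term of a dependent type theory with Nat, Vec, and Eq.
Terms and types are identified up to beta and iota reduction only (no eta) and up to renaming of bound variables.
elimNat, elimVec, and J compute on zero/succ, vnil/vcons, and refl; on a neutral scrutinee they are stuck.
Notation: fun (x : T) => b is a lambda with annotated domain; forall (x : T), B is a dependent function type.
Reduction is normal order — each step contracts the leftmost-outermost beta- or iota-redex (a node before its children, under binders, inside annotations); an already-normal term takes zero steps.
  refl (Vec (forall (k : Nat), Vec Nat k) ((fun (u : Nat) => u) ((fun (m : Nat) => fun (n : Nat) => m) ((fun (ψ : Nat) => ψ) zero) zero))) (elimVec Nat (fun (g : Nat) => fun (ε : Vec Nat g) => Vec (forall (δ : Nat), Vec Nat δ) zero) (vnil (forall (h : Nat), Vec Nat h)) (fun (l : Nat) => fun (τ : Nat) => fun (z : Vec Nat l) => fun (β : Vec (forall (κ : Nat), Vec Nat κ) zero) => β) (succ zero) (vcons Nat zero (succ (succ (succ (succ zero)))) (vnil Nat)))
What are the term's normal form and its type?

normal form:
  refl (Vec (forall (k : Nat), Vec Nat k) zero) (vnil (forall (u : Nat), Vec Nat u))
inferred type:
  Eq (Vec (forall (k : Nat), Vec Nat k) zero) (vnil (forall (u : Nat), Vec Nat u)) (vnil (forall (m : Nat), Vec Nat m))
observation: 10 normal-order steps separate the term from its normal form.


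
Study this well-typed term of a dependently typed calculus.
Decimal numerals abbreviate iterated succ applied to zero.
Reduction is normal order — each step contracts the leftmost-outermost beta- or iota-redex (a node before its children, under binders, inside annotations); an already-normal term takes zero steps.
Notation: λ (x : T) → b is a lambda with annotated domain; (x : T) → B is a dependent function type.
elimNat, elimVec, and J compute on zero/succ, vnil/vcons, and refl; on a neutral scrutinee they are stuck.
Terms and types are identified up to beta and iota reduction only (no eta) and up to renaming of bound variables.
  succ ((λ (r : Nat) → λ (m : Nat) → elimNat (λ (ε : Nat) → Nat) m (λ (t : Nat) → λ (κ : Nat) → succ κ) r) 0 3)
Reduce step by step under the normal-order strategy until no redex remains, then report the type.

reduction (normal order):
  succ ((λ (r : Nat) → λ (m : Nat) → elimNat (λ (ε : Nat) → Nat) m (λ (t : Nat) → λ (κ : Nat) → succ κ) r) 0 3)
  ~> succ ((λ (r : Nat) → elimNat (λ (m : Nat) → Nat) r (λ (ε : Nat) → λ (t : Nat) → succ t) 0) 3)
  ~> succ (elimNat (λ (r : Nat) → Nat) 3 (λ (m : Nat) → λ (ε : Nat) → succ ε) 0)
  ~> 4
inferred type:
  Nat


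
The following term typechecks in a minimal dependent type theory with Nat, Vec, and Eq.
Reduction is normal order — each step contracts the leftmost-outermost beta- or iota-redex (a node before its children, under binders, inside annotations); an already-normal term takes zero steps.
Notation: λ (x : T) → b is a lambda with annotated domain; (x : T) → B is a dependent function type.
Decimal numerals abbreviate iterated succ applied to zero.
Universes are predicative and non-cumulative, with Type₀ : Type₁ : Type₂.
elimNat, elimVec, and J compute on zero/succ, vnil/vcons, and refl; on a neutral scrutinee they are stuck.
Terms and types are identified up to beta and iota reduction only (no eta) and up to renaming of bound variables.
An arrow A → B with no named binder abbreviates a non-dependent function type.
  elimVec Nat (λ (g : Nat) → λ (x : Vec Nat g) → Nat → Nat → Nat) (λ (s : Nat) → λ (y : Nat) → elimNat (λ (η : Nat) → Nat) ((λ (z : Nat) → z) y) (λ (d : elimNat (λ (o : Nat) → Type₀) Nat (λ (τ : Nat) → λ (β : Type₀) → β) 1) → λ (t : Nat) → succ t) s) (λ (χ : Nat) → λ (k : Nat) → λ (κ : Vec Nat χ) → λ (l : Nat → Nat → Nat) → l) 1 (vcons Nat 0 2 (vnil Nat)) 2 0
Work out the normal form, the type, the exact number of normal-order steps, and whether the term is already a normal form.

resulting normal form:
  2
type:
  Nat
normal-order step count: 16
already normal: no
first contracted redex: an elimVec iota-redex


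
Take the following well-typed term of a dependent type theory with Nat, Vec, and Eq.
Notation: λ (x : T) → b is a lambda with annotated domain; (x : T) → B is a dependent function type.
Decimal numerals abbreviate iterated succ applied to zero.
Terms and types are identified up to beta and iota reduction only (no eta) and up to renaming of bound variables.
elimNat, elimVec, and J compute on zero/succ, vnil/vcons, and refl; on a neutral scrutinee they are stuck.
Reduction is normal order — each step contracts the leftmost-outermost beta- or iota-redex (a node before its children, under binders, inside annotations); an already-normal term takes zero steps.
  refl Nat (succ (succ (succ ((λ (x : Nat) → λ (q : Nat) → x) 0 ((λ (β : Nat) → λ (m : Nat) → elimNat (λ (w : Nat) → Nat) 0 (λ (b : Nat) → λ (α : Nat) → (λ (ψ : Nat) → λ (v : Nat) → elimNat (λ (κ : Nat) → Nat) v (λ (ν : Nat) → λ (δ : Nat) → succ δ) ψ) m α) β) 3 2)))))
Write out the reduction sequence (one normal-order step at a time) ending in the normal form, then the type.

normal-order reduction:
  refl Nat (succ (succ (succ ((λ (x : Nat) → λ (q : Nat) → x) 0 ((λ (β : Nat) → λ (m : Nat) → elimNat (λ (w : Nat) → Nat) 0 (λ (b : Nat) → λ (α : Nat) → (λ (ψ : Nat) → λ (v : Nat) → elimNat (λ (κ : Nat) → Nat) v (λ (ν : Nat) → λ (δ : Nat) → succ δ) ψ) m α) β) 3 2)))))
  ~> refl Nat (succ (succ (succ ((λ (x : Nat) → 0) ((λ (q : Nat) → λ (β : Nat) → elimNat (λ (m : Nat) → Nat) 0 (λ (w : Nat) → λ (b : Nat) → (λ (α : Nat) → λ (ψ : Nat) → elimNat (λ (v : Nat) → Nat) ψ (λ (κ : Nat) → λ (ν : Nat) → succ ν) α) β b) q) 3 2)))))
  ~> refl Nat 3
the term's type:
  Eq Nat 3 3


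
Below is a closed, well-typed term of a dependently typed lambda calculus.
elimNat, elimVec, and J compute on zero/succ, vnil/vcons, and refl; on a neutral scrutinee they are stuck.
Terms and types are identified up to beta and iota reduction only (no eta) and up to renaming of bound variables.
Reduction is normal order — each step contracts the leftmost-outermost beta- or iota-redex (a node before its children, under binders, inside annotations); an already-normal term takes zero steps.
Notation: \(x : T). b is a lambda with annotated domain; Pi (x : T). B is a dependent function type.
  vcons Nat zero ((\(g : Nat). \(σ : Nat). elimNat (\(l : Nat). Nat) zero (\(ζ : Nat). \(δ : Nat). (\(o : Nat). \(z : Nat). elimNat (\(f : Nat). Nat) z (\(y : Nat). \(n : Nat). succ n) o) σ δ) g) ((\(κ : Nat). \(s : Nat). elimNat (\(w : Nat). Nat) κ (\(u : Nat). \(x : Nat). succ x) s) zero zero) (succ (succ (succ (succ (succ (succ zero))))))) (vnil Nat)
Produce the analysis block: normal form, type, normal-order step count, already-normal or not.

resulting normal form:
  vcons Nat zero zero (vnil Nat)
type:
  Vec Nat (succ zero)
normal-order step count: 27
term was already normal: no
first redex: a beta-redex


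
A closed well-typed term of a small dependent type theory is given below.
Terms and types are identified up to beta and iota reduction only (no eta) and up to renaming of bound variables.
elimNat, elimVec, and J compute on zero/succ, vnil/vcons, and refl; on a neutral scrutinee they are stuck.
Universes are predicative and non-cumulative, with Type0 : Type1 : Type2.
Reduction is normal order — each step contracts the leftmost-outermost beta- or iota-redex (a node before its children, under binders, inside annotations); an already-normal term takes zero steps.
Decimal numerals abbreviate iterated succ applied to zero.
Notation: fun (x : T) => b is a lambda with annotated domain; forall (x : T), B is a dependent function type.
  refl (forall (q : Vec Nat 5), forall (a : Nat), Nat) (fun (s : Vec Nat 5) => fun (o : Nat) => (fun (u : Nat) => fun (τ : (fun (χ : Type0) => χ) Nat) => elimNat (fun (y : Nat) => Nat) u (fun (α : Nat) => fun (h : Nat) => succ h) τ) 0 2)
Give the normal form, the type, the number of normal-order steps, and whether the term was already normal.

normal form:
  refl (forall (q : Vec Nat 5), forall (a : Nat), Nat) (fun (s : Vec Nat 5) => fun (o : Nat) => 2)
the term's type:
  Eq (forall (q : Vec Nat 5), forall (a : Nat), Nat) (fun (s : Vec Nat 5) => fun (o : Nat) => 2) (fun (u : Vec Nat 5) => fun (τ : Nat) => 2)
reduction steps (normal order): 9
started in normal form: no
first redex: a beta-redex


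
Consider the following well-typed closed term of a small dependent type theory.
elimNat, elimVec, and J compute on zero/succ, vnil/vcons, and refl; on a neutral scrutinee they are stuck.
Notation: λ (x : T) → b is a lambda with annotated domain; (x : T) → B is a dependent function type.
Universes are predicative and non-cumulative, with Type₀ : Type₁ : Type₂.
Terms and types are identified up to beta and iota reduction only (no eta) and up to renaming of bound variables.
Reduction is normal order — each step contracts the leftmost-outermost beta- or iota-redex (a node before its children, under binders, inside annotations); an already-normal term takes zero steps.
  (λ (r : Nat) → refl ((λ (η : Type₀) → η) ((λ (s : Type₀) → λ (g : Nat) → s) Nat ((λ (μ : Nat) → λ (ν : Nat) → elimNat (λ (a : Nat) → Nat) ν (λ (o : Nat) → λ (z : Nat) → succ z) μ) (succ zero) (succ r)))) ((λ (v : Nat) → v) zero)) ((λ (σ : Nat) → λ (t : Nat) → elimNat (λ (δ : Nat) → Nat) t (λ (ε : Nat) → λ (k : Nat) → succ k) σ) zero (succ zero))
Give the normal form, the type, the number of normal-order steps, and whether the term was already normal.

resulting normal form:
  refl Nat zero
type:
  Eq Nat zero zero
steps to reach normal form (normal order): 5
started in normal form: no
first contracted redex: a beta-redex


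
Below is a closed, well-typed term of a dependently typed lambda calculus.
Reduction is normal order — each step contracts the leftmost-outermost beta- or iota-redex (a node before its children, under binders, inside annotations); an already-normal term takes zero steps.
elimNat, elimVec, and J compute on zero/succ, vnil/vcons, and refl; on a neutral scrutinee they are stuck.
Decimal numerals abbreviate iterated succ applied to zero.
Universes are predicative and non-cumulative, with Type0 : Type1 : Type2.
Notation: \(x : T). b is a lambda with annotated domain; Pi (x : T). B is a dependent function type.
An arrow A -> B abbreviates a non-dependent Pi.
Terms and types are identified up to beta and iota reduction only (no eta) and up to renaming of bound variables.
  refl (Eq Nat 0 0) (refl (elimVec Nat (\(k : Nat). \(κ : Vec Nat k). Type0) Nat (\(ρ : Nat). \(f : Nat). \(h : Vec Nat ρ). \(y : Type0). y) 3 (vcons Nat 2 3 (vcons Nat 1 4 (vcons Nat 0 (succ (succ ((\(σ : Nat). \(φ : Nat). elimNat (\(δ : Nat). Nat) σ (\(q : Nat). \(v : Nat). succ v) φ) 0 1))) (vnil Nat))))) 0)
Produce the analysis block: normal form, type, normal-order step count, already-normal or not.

normal form:
  refl (Eq Nat 0 0) (refl Nat 0)
the term's type:
  Eq (Eq Nat 0 0) (refl Nat 0) (refl Nat 0)
steps to reach normal form (normal order): 16
started in normal form: no
first contracted redex: an elimVec iota-redex


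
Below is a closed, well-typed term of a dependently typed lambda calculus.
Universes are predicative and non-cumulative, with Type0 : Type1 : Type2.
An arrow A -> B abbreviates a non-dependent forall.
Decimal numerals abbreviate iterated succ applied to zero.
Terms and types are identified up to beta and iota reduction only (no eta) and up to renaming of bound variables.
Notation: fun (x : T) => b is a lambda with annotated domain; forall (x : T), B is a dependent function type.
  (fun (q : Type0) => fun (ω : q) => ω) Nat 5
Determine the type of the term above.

type:
  Nat


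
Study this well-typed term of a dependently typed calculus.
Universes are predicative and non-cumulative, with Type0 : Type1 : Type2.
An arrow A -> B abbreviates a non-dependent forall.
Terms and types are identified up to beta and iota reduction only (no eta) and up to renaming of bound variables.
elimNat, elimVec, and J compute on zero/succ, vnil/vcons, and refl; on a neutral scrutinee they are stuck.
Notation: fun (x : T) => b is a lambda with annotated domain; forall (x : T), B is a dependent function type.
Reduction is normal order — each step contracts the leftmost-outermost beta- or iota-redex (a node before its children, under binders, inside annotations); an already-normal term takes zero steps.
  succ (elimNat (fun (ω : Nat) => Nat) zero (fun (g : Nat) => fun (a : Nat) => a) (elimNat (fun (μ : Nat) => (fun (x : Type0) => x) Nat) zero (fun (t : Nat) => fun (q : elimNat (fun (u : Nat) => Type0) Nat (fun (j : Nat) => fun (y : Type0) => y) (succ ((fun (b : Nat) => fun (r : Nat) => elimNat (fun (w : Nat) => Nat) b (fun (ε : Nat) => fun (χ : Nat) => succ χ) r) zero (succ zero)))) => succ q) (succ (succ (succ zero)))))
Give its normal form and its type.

resulting normal form:
  succ zero
inferred type:
  Nat
observation: reduction starts at an elimNat iota-redex, and 20 normal-order steps reach the normal form.


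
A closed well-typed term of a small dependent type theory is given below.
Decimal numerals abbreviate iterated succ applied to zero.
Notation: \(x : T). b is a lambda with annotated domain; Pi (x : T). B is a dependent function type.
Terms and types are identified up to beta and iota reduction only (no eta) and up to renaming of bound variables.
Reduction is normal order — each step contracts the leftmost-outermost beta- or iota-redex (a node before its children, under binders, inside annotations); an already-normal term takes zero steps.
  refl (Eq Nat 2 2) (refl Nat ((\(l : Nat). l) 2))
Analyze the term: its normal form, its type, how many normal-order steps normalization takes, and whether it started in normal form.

reduced normal form:
  refl (Eq Nat 2 2) (refl Nat 2)
the term's type:
  Eq (Eq Nat 2 2) (refl Nat 2) (refl Nat 2)
reduction steps (normal order): 1
started in normal form: no
first redex: a beta-redex


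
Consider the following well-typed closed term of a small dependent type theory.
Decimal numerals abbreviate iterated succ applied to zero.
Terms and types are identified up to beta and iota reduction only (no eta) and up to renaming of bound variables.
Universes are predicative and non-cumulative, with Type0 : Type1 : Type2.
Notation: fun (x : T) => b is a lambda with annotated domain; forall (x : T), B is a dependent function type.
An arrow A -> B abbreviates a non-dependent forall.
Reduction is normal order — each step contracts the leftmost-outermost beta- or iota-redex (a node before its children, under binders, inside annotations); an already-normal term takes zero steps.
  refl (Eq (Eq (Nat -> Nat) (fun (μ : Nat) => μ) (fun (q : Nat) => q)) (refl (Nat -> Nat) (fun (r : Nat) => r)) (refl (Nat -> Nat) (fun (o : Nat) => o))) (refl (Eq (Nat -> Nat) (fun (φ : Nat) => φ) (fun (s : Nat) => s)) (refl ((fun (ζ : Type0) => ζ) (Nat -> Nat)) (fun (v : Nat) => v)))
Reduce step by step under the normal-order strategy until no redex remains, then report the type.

normal-order reduction:
  refl (Eq (Eq (Nat -> Nat) (fun (μ : Nat) => μ) (fun (q : Nat) => q)) (refl (Nat -> Nat) (fun (r : Nat) => r)) (refl (Nat -> Nat) (fun (o : Nat) => o))) (refl (Eq (Nat -> Nat) (fun (φ : Nat) => φ) (fun (s : Nat) => s)) (refl ((fun (ζ : Type0) => ζ) (Nat -> Nat)) (fun (v : Nat) => v)))
  ~> refl (Eq (Eq (Nat -> Nat) (fun (μ : Nat) => μ) (fun (q : Nat) => q)) (refl (Nat -> Nat) (fun (r : Nat) => r)) (refl (Nat -> Nat) (fun (o : Nat) => o))) (refl (Eq (Nat -> Nat) (fun (φ : Nat) => φ) (fun (s : Nat) => s)) (refl (Nat -> Nat) (fun (ζ : Nat) => ζ)))
inferred type:
  Eq (Eq (Eq (Nat -> Nat) (fun (μ : Nat) => μ) (fun (q : Nat) => q)) (refl (Nat -> Nat) (fun (r : Nat) => r)) (refl (Nat -> Nat) (fun (o : Nat) => o))) (refl (Eq (Nat -> Nat) (fun (φ : Nat) => φ) (fun (s : Nat) => s)) (refl (Nat -> Nat) (fun (ζ : Nat) => ζ))) (refl (Eq (Nat -> Nat) (fun (v : Nat) => v) (fun (a : Nat) => a)) (refl (Nat -> Nat) (fun (i : Nat) => i)))


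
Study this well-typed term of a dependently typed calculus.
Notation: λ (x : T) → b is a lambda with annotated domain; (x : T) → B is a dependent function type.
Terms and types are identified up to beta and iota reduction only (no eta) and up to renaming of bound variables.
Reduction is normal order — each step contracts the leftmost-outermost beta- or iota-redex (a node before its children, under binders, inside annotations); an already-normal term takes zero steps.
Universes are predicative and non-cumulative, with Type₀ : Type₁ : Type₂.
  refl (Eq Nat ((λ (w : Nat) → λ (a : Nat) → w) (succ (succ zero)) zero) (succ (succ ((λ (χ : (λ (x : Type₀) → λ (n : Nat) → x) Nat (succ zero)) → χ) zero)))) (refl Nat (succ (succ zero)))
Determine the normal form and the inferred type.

resulting normal form:
  refl (Eq Nat (succ (succ zero)) (succ (succ zero))) (refl Nat (succ (succ zero)))
the term's type:
  Eq (Eq Nat (succ (succ zero)) (succ (succ zero))) (refl Nat (succ (succ zero))) (refl Nat (succ (succ zero)))
observation: the first redex contracted is a beta-redex; the normal form is reached in 3 normal-order steps.
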